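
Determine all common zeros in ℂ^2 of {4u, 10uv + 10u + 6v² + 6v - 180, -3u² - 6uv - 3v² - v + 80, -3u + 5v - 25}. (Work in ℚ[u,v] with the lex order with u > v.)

{(0, 5)}

Compute a lex Gröbner basis by Buchberger's algorithm.
f_1 = 4u, LT = u.
f_2 = 10uv + 10u + 6v² + 6v - 180, LT = uv.
f_3 = -3u² - 6uv - 3v² - v + 80, LT = u².
f_4 = -3u + 5v - 25, LT = u.

S(f_1,f_2): lcm = uv. S = -u - ⅗v² - ⅗v + 18.
  leading term u: subtract (-¼)·f_1 from -u - ⅗v² - ⅗v + 18 → -⅗v² - ⅗v + 18
  leading term v²: no divisor's leading term divides it; move -⅗v² to the remainder.
  leading term v: no divisor's leading term divides it; move -⅗v to the remainder.
  leading term 1: no divisor's leading term divides it; move 18 to the remainder.
  remainder -⅗v² - ⅗v + 18 ≠ 0; add h_5 = -⅗v² - ⅗v + 18 to the basis.

S(f_1,f_3): lcm = u². S = -2uv - v² - ⅓v + 80/3.
  leading term uv: subtract (-½v)·f_1 from -2uv - v² - ⅓v + 80/3 → -v² - ⅓v + 80/3
  leading term v²: subtract (5/3)·h_5 from -v² - ⅓v + 80/3 → ⅔v - 10/3
  leading term v: no divisor's leading term divides it; move ⅔v to the remainder.
  leading term 1: no divisor's leading term divides it; move -10/3 to the remainder.
  remainder ⅔v - 10/3 ≠ 0; add h_6 = ⅔v - 10/3 to the basis.

The other S-polynomials (S(f_1,f_4), S(f_2,f_3), S(f_2,f_4), S(f_3,f_4), S(f_1,h_5), S(f_2,h_5), S(f_3,h_5), S(f_4,h_5), S(f_1,h_6), S(f_2,h_6), S(f_3,h_6), S(f_4,h_6), S(h_5,h_6)) all reduce to 0 modulo the current basis, so we have a Gröbner basis.
Inter-reduce: drop elements whose leading term is divisible by another's, tail-reduce, and make monic.
Reduced Gröbner basis: {u, v - 5}.

Since the basis is lex-ordered, v - 5 is univariate in v. Its roots are {5}. Back-substituting each root into the other basis elements fixes the other coordinates.
  v = 5: the earlier basis element becomes u = 0, giving u = 0 — point (0, 5).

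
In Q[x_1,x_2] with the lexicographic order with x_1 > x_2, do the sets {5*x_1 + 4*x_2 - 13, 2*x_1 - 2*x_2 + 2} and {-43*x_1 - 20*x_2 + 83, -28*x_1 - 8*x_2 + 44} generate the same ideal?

Yes, the ideals are equal.

Since reduced Gröbner bases are canonical representatives of ideals under a given ordering, it suffices to compute and compare them.
Buchberger on the first generating set:
f_1 = 5*x_1 + 4*x_2 - 13, LT = x_1.
f_2 = 2*x_1 - 2*x_2 + 2, LT = x_1.

S(f_1,f_2): lcm = x_1. S = 9/5*x_2 - 18/5.
  leading term x_2: no divisor's leading term divides it; move 9/5*x_2 to the remainder.
  leading term 1: no divisor's leading term divides it; move -18/5 to the remainder.
  remainder 9/5*x_2 - 18/5 ≠ 0; add g_3 = 9/5*x_2 - 18/5 to the basis.

S(f_1,g_3): leading monomials are coprime, so the S-polynomial reduces to 0 (Buchberger's first criterion).
S(f_2,g_3): leading monomials are coprime, so the S-polynomial reduces to 0 (Buchberger's first criterion).
Every S-polynomial of the final basis reduces to 0, so we have a Gröbner basis.
Inter-reduce: drop elements whose leading term is divisible by another's, tail-reduce, and make monic.
Reduced Gröbner basis: {x_1 - 1, x_2 - 2}.

Buchberger on the second generating set:
h_1 = -43*x_1 - 20*x_2 + 83, LT = x_1.
h_2 = -28*x_1 - 8*x_2 + 44, LT = x_1.

S(h_1,h_2): lcm = x_1. S = 54/301*x_2 - 108/301.
  leading term x_2: no divisor's leading term divides it; move 54/301*x_2 to the remainder.
  leading term 1: no divisor's leading term divides it; move -108/301 to the remainder.
  remainder 54/301*x_2 - 108/301 ≠ 0; add k_3 = 54/301*x_2 - 108/301 to the basis.

S(h_1,k_3): leading monomials are coprime, so the S-polynomial reduces to 0 (Buchberger's first criterion).
S(h_2,k_3): leading monomials are coprime, so the S-polynomial reduces to 0 (Buchberger's first criterion).
Every S-polynomial of the final basis reduces to 0, so we have a Gröbner basis.
Inter-reduce: drop elements whose leading term is divisible by another's, tail-reduce, and make monic.
Reduced Gröbner basis: {x_1 - 1, x_2 - 2}.

Same reduced basis, so the two generating sets span the same ideal.
The choice of monomial ordering does not affect the verdict — as long as both bases are computed under the same ordering, their equality decides ideal equality.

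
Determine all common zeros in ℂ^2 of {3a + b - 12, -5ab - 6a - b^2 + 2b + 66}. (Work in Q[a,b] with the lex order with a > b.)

{(3, 3), (-3, 21)}

Compute a lex Gröbner basis by Buchberger's algorithm.
f_1 = 3a + b - 12, LT = a.
f_2 = -5ab - 6a - b^2 + 2b + 66, LT = ab.

S(f_1,f_2): lcm = ab. S = -6/5a + 2/15b^2 - 18/5b + 66/5.
  leading term a: subtract (-2/5)·f_1 from -6/5a + 2/15b^2 - 18/5b + 66/5 → 2/15b^2 - 16/5b + 42/5
  leading term b^2: no divisor's leading term divides it; move 2/15b^2 to the remainder.
  leading term b: no divisor's leading term divides it; move -16/5b to the remainder.
  leading term 1: no divisor's leading term divides it; move 42/5 to the remainder.
  remainder 2/15b^2 - 16/5b + 42/5 ≠ 0; add h_3 = 2/15b^2 - 16/5b + 42/5 to the basis.

The other S-polynomials (S(f_1,h_3), S(f_2,h_3)) all reduce to 0 modulo the current basis, so we have a Gröbner basis.
Inter-reduce: drop elements whose leading term is divisible by another's, tail-reduce, and make monic.
Reduced Gröbner basis: {a + 1/3b - 4, b^2 - 24b + 63}.

A lex Gröbner basis eliminates variables successively. Here b^2 - 24b + 63 depends only on b, with roots {3, 21}; lifting each root through the earlier basis elements recovers the full solutions.
  b = 3: the earlier basis element becomes a - 3 = 0, giving a = 3 — point (3, 3).
  b = 21: the earlier basis element becomes a + 3 = 0, giving a = -3 — point (-3, 21).
Each listed point satisfies every original equation (direct substitution).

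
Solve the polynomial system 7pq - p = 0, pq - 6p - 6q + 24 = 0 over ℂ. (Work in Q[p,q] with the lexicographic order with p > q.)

Compute a lex Gröbner basis by Buchberger's algorithm.
f_1 = 7pq - p, LT = pq.
f_2 = pq - 6p - 6q + 24, LT = pq.

S(f_1,f_2): lcm = pq. S = 41/7p + 6q - 24.
  leading term p: no divisor's leading term divides it; move 41/7p to the remainder.
  leading term q: no divisor's leading term divides it; move 6q to the remainder.
  leading term 1: no divisor's leading term divides it; move -24 to the remainder.
  remainder 41/7p + 6q - 24 ≠ 0; add h_3 = 41/7p + 6q - 24 to the basis.

S(f_1,h_3): lcm = pq. S = -1/7p - 42/41q^2 + 168/41q.
  leading term p: subtract (-1/41)·h_3 from -1/7p - 42/41q^2 + 168/41q → -42/41q^2 + 174/41q - 24/41
  leading term q^2: no divisor's leading term divides it; move -42/41q^2 to the remainder.
  leading term q: no divisor's leading term divides it; move 174/41q to the remainder.
  leading term 1: no divisor's leading term divides it; move -24/41 to the remainder.
  remainder -42/41q^2 + 174/41q - 24/41 ≠ 0; add h_4 = -42/41q^2 + 174/41q - 24/41 to the basis.

The other S-polynomials (S(f_2,h_3), S(f_1,h_4), S(f_2,h_4), S(h_3,h_4)) all reduce to 0 modulo the current basis, so we have a Gröbner basis.
Inter-reduce: drop elements whose leading term is divisible by another's, tail-reduce, and make monic.
Reduced Gröbner basis: {p + 42/41q - 168/41, q^2 - 29/7q + 4/7}.

From the last basis element, q^2 - 29/7q + 4/7 = 0, so q takes values in {1/7, 4}. Each choice, substituted upward through the basis, yields the corresponding point(s) of the solution set.
  q = 1/7: the earlier basis element becomes p - 162/41 = 0, giving p = 162/41 — point (162/41, 1/7).
  q = 4: the earlier basis element becomes p = 0, giving p = 0 — point (0, 4).
A lex Gröbner basis triangularizes the system, enabling back-substitution.

{(162/41, 1/7), (0, 4)}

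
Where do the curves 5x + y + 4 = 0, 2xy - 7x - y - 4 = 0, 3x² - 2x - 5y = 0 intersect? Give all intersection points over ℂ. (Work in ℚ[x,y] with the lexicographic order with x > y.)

{(-1, 1)}

Compute a lex Gröbner basis by Buchberger's algorithm.
f_1 = 5x + y + 4, LT = x.
f_2 = 2xy - 7x - y - 4, LT = xy.
f_3 = 3x² - 2x - 5y, LT = x².

S(f_1,f_2): lcm = xy. S = 7/2x + ⅕y² + 13/10y + 2.
  leading term x: subtract (7/10)·f_1 from 7/2x + ⅕y² + 13/10y + 2 → ⅕y² + ⅗y - ⅘
  leading term y²: no divisor's leading term divides it; move ⅕y² to the remainder.
  leading term y: no divisor's leading term divides it; move ⅗y to the remainder.
  leading term 1: no divisor's leading term divides it; move -⅘ to the remainder.
  remainder ⅕y² + ⅗y - ⅘ ≠ 0; add h_4 = ⅕y² + ⅗y - ⅘ to the basis.

S(f_1,f_3): lcm = x². S = ⅕xy + 22/15x + 5/3y.
  leading term xy: subtract (1/25y)·f_1 from ⅕xy + 22/15x + 5/3y → 22/15x - 1/25y² + 113/75y
  leading term x: subtract (22/75)·f_1 from 22/15x - 1/25y² + 113/75y → -1/25y² + 91/75y - 88/75
  leading term y²: subtract (-⅕)·h_4 from -1/25y² + 91/75y - 88/75 → 4/3y - 4/3
  leading term y: no divisor's leading term divides it; move 4/3y to the remainder.
  leading term 1: no divisor's leading term divides it; move -4/3 to the remainder.
  remainder 4/3y - 4/3 ≠ 0; add h_5 = 4/3y - 4/3 to the basis.

S(f_2,f_3): lcm = x²y. S = -7/2x² + ⅙xy - 2x + 5/3y².
  leading term x²: subtract (-7/10x)·f_1 from -7/2x² + ⅙xy - 2x + 5/3y² → 13/15xy + ⅘x + 5/3y²
  leading term xy: subtract (13/75y)·f_1 from 13/15xy + ⅘x + 5/3y² → ⅘x + 112/75y² - 52/75y
  leading term x: subtract (4/25)·f_1 from ⅘x + 112/75y² - 52/75y → 112/75y² - 64/75y - 16/25
  leading term y²: subtract (112/15)·h_4 from 112/75y² - 64/75y - 16/25 → -16/3y + 16/3
  leading term y: subtract (-4)·h_5 from -16/3y + 16/3 → 0
  remainder 0.

S(f_1,h_4): leading monomials are coprime, so the S-polynomial reduces to 0 (Buchberger's first criterion).
S(f_2,h_4): lcm = xy². S = -13/2xy + 4x - ½y² - 2y.
  leading term xy: subtract (-13/10y)·f_1 from -13/2xy + 4x - ½y² - 2y → 4x + ⅘y² + 16/5y
  leading term x: subtract (⅘)·f_1 from 4x + ⅘y² + 16/5y → ⅘y² + 12/5y - 16/5
  leading term y²: subtract (4)·h_4 from ⅘y² + 12/5y - 16/5 → 0
  remainder 0.

S(f_3,h_4): leading monomials are coprime, so the S-polynomial reduces to 0 (Buchberger's first criterion).
S(f_1,h_5): leading monomials are coprime, so the S-polynomial reduces to 0 (Buchberger's first criterion).
S(f_2,h_5): lcm = xy. S = -5/2x - ½y - 2.
  leading term x: subtract (-½)·f_1 from -5/2x - ½y - 2 → 0
  remainder 0.

S(f_3,h_5): leading monomials are coprime, so the S-polynomial reduces to 0 (Buchberger's first criterion).
S(h_4,h_5): lcm = y². S = 4y - 4.
  leading term y: subtract (3)·h_5 from 4y - 4 → 0
  remainder 0.

Every S-polynomial of the final basis reduces to 0, so we have a Gröbner basis.
Inter-reduce: drop elements whose leading term is divisible by another's, tail-reduce, and make monic.
Reduced Gröbner basis: {x + 1, y - 1}.

From the last basis element, y - 1 = 0, so y takes values in {1}. Each choice, substituted upward through the basis, yields the corresponding point(s) of the solution set.
  y = 1: the earlier basis element becomes x + 1 = 0, giving x = -1 — point (-1, 1).
Each listed point satisfies every original equation (direct substitution).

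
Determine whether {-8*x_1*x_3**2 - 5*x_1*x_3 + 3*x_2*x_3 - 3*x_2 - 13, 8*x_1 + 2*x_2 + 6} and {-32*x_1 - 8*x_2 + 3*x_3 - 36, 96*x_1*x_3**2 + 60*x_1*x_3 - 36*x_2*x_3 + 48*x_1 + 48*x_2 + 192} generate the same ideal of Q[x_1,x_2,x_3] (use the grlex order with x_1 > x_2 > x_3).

No, the ideals differ.

Since reduced Gröbner bases are canonical representatives of ideals under a given ordering, it suffices to compute and compare them.
Buchberger on the first generating set:
f_1 = -8*x_1*x_3**2 - 5*x_1*x_3 + 3*x_2*x_3 - 3*x_2 - 13, LT = x_1*x_3**2.
f_2 = 8*x_1 + 2*x_2 + 6, LT = x_1.

S(f_1,f_2): lcm = x_1*x_3**2. S = -1/4*x_2*x_3**2 + 5/8*x_1*x_3 - 3/8*x_2*x_3 - 3/4*x_3**2 + 3/8*x_2 + 13/8.
  leading term x_2*x_3**2: no divisor's leading term divides it; move -1/4*x_2*x_3**2 to the remainder.
  leading term x_1*x_3: subtract (5/64*x_3)·f_2 from 5/8*x_1*x_3 - 3/8*x_2*x_3 - 3/4*x_3**2 + 3/8*x_2 + 13/8 → -17/32*x_2*x_3 - 3/4*x_3**2 + 3/8*x_2 - 15/32*x_3 + 13/8
  leading term x_2*x_3: no divisor's leading term divides it; move -17/32*x_2*x_3 to the remainder.
  leading term x_3**2: no divisor's leading term divides it; move -3/4*x_3**2 to the remainder.
  leading term x_2: no divisor's leading term divides it; move 3/8*x_2 to the remainder.
  leading term x_3: no divisor's leading term divides it; move -15/32*x_3 to the remainder.
  leading term 1: no divisor's leading term divides it; move 13/8 to the remainder.
  remainder -1/4*x_2*x_3**2 - 17/32*x_2*x_3 - 3/4*x_3**2 + 3/8*x_2 - 15/32*x_3 + 13/8 ≠ 0; add g_3 = -1/4*x_2*x_3**2 - 17/32*x_2*x_3 - 3/4*x_3**2 + 3/8*x_2 - 15/32*x_3 + 13/8 to the basis.

The other S-polynomials (S(f_1,g_3), S(f_2,g_3)) all reduce to 0 modulo the current basis, so we have a Gröbner basis.
Inter-reduce: drop elements whose leading term is divisible by another's, tail-reduce, and make monic.
Reduced Gröbner basis: {x_2*x_3**2 + 17/8*x_2*x_3 + 3*x_3**2 - 3/2*x_2 + 15/8*x_3 - 13/2, x_1 + 1/4*x_2 + 3/4}.

Buchberger on the second generating set:
h_1 = -32*x_1 - 8*x_2 + 3*x_3 - 36, LT = x_1.
h_2 = 96*x_1*x_3**2 + 60*x_1*x_3 - 36*x_2*x_3 + 48*x_1 + 48*x_2 + 192, LT = x_1*x_3**2.

S(h_1,h_2): lcm = x_1*x_3**2. S = 1/4*x_2*x_3**2 - 3/32*x_3**3 - 5/8*x_1*x_3 + 3/8*x_2*x_3 + 9/8*x_3**2 - 1/2*x_1 - 1/2*x_2 - 2.
  leading term x_2*x_3**2: no divisor's leading term divides it; move 1/4*x_2*x_3**2 to the remainder.
  leading term x_3**3: no divisor's leading term divides it; move -3/32*x_3**3 to the remainder.
  leading term x_1*x_3: subtract (5/256*x_3)·h_1 from -5/8*x_1*x_3 + 3/8*x_2*x_3 + 9/8*x_3**2 - 1/2*x_1 - 1/2*x_2 - 2 → 17/32*x_2*x_3 + 273/256*x_3**2 - 1/2*x_1 - 1/2*x_2 + 45/64*x_3 - 2
  leading term x_2*x_3: no divisor's leading term divides it; move 17/32*x_2*x_3 to the remainder.
  leading term x_3**2: no divisor's leading term divides it; move 273/256*x_3**2 to the remainder.
  leading term x_1: subtract (1/64)·h_1 from -1/2*x_1 - 1/2*x_2 + 45/64*x_3 - 2 → -3/8*x_2 + 21/32*x_3 - 23/16
  leading term x_2: no divisor's leading term divides it; move -3/8*x_2 to the remainder.
  leading term x_3: no divisor's leading term divides it; move 21/32*x_3 to the remainder.
  leading term 1: no divisor's leading term divides it; move -23/16 to the remainder.
  remainder 1/4*x_2*x_3**2 - 3/32*x_3**3 + 17/32*x_2*x_3 + 273/256*x_3**2 - 3/8*x_2 + 21/32*x_3 - 23/16 ≠ 0; add k_3 = 1/4*x_2*x_3**2 - 3/32*x_3**3 + 17/32*x_2*x_3 + 273/256*x_3**2 - 3/8*x_2 + 21/32*x_3 - 23/16 to the basis.

The other S-polynomials (S(h_1,k_3), S(h_2,k_3)) all reduce to 0 modulo the current basis, so we have a Gröbner basis.
Inter-reduce: drop elements whose leading term is divisible by another's, tail-reduce, and make monic.
Reduced Gröbner basis: {x_2*x_3**2 - 3/8*x_3**3 + 17/8*x_2*x_3 + 273/64*x_3**2 - 3/2*x_2 + 21/8*x_3 - 23/4, x_1 + 1/4*x_2 - 3/32*x_3 + 9/8}.

The bases are distinct; the ideals are different.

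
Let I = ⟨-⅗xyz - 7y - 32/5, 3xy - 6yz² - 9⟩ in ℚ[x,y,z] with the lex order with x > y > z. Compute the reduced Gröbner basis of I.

G = {xy - 2yz² - 3, xz + 32/9x - 64/9z² + 35/3, yz³ + 35/6y + 3/2z + 16/3}

The reduced Gröbner basis is the canonical form of the ideal for this ordering.

f_1 = -⅗xyz - 7y - 32/5, LT = xyz.
f_2 = 3xy - 6yz² - 9, LT = xy.

S(f_1,f_2): lcm = xyz. S = 2yz³ + 35/3y + 3z + 32/3.
  leading term yz³: no divisor's leading term divides it; move 2yz³ to the remainder.
  leading term y: no divisor's leading term divides it; move 35/3y to the remainder.
  leading term z: no divisor's leading term divides it; move 3z to the remainder.
  leading term 1: no divisor's leading term divides it; move 32/3 to the remainder.
  remainder 2yz³ + 35/3y + 3z + 32/3 ≠ 0; add g_3 = 2yz³ + 35/3y + 3z + 32/3 to the basis.

S(f_1,g_3): lcm = xyz³. S = -35/6xy - 3/2xz - 16/3x + 35/3yz² + 32/3z².
  leading term xy: subtract (-35/18)·f_2 from -35/6xy - 3/2xz - 16/3x + 35/3yz² + 32/3z² → -3/2xz - 16/3x + 32/3z² - 35/2
  leading term xz: no divisor's leading term divides it; move -3/2xz to the remainder.
  leading term x: no divisor's leading term divides it; move -16/3x to the remainder.
  leading term z²: no divisor's leading term divides it; move 32/3z² to the remainder.
  leading term 1: no divisor's leading term divides it; move -35/2 to the remainder.
  remainder -3/2xz - 16/3x + 32/3z² - 35/2 ≠ 0; add g_4 = -3/2xz - 16/3x + 32/3z² - 35/2 to the basis.

The other S-polynomials (S(f_2,g_3), S(f_1,g_4), S(f_2,g_4), S(g_3,g_4)) all reduce to 0 modulo the current basis, so we have a Gröbner basis.
Inter-reduce: drop elements whose leading term is divisible by another's, tail-reduce, and make monic.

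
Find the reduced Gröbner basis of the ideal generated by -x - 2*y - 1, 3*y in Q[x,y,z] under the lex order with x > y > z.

G = {x + 1, y}

f_1 = -x - 2*y - 1, LT = x.
f_2 = 3*y, LT = y.

The S-polynomials (S(f_1,f_2)) all reduce to 0 modulo the current basis, so we have a Gröbner basis.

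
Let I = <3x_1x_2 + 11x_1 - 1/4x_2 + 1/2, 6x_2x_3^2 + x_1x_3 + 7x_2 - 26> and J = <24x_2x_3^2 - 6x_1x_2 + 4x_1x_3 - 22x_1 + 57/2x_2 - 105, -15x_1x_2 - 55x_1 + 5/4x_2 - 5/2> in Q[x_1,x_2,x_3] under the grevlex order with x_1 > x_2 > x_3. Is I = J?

Yes, the ideals are equal.

Equality of ideals is decidable: compute both reduced Gröbner bases (unique for the ordering) and check whether they agree.
Buchberger on the first generating set:
f_1 = 3x_1x_2 + 11x_1 - 1/4x_2 + 1/2, LT = x_1x_2.
f_2 = 6x_2x_3^2 + x_1x_3 + 7x_2 - 26, LT = x_2x_3^2.

S(f_1,f_2): lcm = x_1x_2x_3^2. S = -1/6x_1^2x_3 + 11/3x_1x_3^2 - 1/12x_2x_3^2 - 7/6x_1x_2 + 1/6x_3^2 + 13/3x_1.
  reduce S modulo (f_1, f_2):
  remainder -1/6x_1^2x_3 + 11/3x_1x_3^2 + 1/72x_1x_3 + 1/6x_3^2 + 155/18x_1 - 1/6 ≠ 0; add g_3 = -1/6x_1^2x_3 + 11/3x_1x_3^2 + 1/72x_1x_3 + 1/6x_3^2 + 155/18x_1 - 1/6 to the basis.

The other S-polynomials (S(f_1,g_3), S(f_2,g_3)) all reduce to 0 modulo the current basis, so we have a Gröbner basis.
Inter-reduce: drop elements whose leading term is divisible by another's, tail-reduce, and make monic.
Reduced Gröbner basis: {x_1^2x_3 - 22x_1x_3^2 - 1/12x_1x_3 - x_3^2 - 155/3x_1 + 1, x_2x_3^2 + 1/6x_1x_3 + 7/6x_2 - 13/3, x_1x_2 + 11/3x_1 - 1/12x_2 + 1/6}.

Buchberger on the second generating set:
h_1 = 24x_2x_3^2 - 6x_1x_2 + 4x_1x_3 - 22x_1 + 57/2x_2 - 105, LT = x_2x_3^2.
h_2 = -15x_1x_2 - 55x_1 + 5/4x_2 - 5/2, LT = x_1x_2.

S(h_1,h_2): lcm = x_1x_2x_3^2. S = -1/4x_1^2x_2 + 1/6x_1^2x_3 - 11/3x_1x_3^2 + 1/12x_2x_3^2 - 11/12x_1^2 + 19/16x_1x_2 - 1/6x_3^2 - 35/8x_1.
  reduce S modulo (h_1, h_2):
  remainder 1/6x_1^2x_3 - 11/3x_1x_3^2 - 1/72x_1x_3 - 1/6x_3^2 - 155/18x_1 + 1/6 ≠ 0; add k_3 = 1/6x_1^2x_3 - 11/3x_1x_3^2 - 1/72x_1x_3 - 1/6x_3^2 - 155/18x_1 + 1/6 to the basis.

The other S-polynomials (S(h_1,k_3), S(h_2,k_3)) all reduce to 0 modulo the current basis, so we have a Gröbner basis.
Inter-reduce: drop elements whose leading term is divisible by another's, tail-reduce, and make monic.
Reduced Gröbner basis: {x_1^2x_3 - 22x_1x_3^2 - 1/12x_1x_3 - x_3^2 - 155/3x_1 + 1, x_2x_3^2 + 1/6x_1x_3 + 7/6x_2 - 13/3, x_1x_2 + 11/3x_1 - 1/12x_2 + 1/6}.

These coincide, so the ideals are equal.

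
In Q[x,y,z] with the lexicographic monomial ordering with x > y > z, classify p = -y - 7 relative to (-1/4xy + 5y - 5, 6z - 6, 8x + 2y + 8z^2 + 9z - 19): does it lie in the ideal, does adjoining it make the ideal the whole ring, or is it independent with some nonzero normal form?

First compute the reduced Gröbner basis of I by Buchberger's algorithm.
f_1 = -1/4xy + 5y - 5, LT = xy.
f_2 = 6z - 6, LT = z.
f_3 = 8x + 2y + 8z^2 + 9z - 19, LT = x.

S(f_1,f_2): leading monomials are coprime, so the S-polynomial reduces to 0 (Buchberger's first criterion).
S(f_1,f_3): lcm = xy. S = -1/4y^2 - yz^2 - 9/8yz - 141/8y + 20.
  leading term y^2: no divisor's leading term divides it; move -1/4y^2 to the remainder.
  leading term yz^2: subtract (-1/6yz)·f_2 from -yz^2 - 9/8yz - 141/8y + 20 → -17/8yz - 141/8y + 20
  leading term yz: subtract (-17/48y)·f_2 from -17/8yz - 141/8y + 20 → -79/4y + 20
  leading term y: no divisor's leading term divides it; move -79/4y to the remainder.
  leading term 1: no divisor's leading term divides it; move 20 to the remainder.
  remainder -1/4y^2 - 79/4y + 20 ≠ 0; add h_4 = -1/4y^2 - 79/4y + 20 to the basis.

S(f_2,f_3): leading monomials are coprime, so the S-polynomial reduces to 0 (Buchberger's first criterion).
S(f_1,h_4): lcm = xy^2. S = -79xy + 80x - 20y^2 + 20y.
  leading term xy: subtract (316)·f_1 from -79xy + 80x - 20y^2 + 20y → 80x - 20y^2 - 1560y + 1580
  leading term x: subtract (10)·f_3 from 80x - 20y^2 - 1560y + 1580 → -20y^2 - 1580y - 80z^2 - 90z + 1770
  leading term y^2: subtract (80)·h_4 from -20y^2 - 1580y - 80z^2 - 90z + 1770 → -80z^2 - 90z + 170
  leading term z^2: subtract (-40/3z)·f_2 from -80z^2 - 90z + 170 → -170z + 170
  leading term z: subtract (-85/3)·f_2 from -170z + 170 → 0
  remainder 0.

S(f_2,h_4): leading monomials are coprime, so the S-polynomial reduces to 0 (Buchberger's first criterion).
S(f_3,h_4): leading monomials are coprime, so the S-polynomial reduces to 0 (Buchberger's first criterion).
Every S-polynomial of the final basis reduces to 0, so we have a Gröbner basis.
Inter-reduce: drop elements whose leading term is divisible by another's, tail-reduce, and make monic.
Reduced Gröbner basis: {x + 1/4y - 1/4, y^2 + 79y - 80, z - 1}.
Label its elements g_1 = x + 1/4y - 1/4, g_2 = y^2 + 79y - 80, g_3 = z - 1.

Reduce p = -y - 7 modulo G:
  leading term y: no divisor's leading term divides it; move -y to the remainder.
  leading term 1: no divisor's leading term divides it; move -7 to the remainder.
  normal form = -y - 7.
The normal form is nonzero, so p ∉ I. Since p minus its normal form lies in I, I + (p) = I + (r) where r = -y - 7; decide whether this ideal is the whole ring.
Run Buchberger on G together with r (pairs among the g_i already reduce to 0 since G is a Gröbner basis):
g_1 = x + 1/4y - 1/4, LT = x.
g_2 = y^2 + 79y - 80, LT = y^2.
g_3 = z - 1, LT = z.
r = -y - 7, LT = y.

S(g_1,g_2): leading monomials are coprime, so the S-polynomial reduces to 0 (Buchberger's first criterion).
S(g_1,g_3): leading monomials are coprime, so the S-polynomial reduces to 0 (Buchberger's first criterion).
S(g_1,r): leading monomials are coprime, so the S-polynomial reduces to 0 (Buchberger's first criterion).
S(g_2,g_3): leading monomials are coprime, so the S-polynomial reduces to 0 (Buchberger's first criterion).
S(g_2,r): lcm = y^2. S = 72y - 80.
  leading term y: subtract (-72)·r from 72y - 80 → -584
  leading term 1: no divisor's leading term divides it; move -584 to the remainder.
  remainder -584 ≠ 0; add m_5 = -584 to the basis.

S(g_3,r): leading monomials are coprime, so the S-polynomial reduces to 0 (Buchberger's first criterion).
S(g_1,m_5): leading monomials are coprime, so the S-polynomial reduces to 0 (Buchberger's first criterion).
S(g_2,m_5): leading monomials are coprime, so the S-polynomial reduces to 0 (Buchberger's first criterion).
S(g_3,m_5): leading monomials are coprime, so the S-polynomial reduces to 0 (Buchberger's first criterion).
S(r,m_5): leading monomials are coprime, so the S-polynomial reduces to 0 (Buchberger's first criterion).
Every S-polynomial of the final basis reduces to 0, so we have a Gröbner basis.
Inter-reduce: drop elements whose leading term is divisible by another's, tail-reduce, and make monic.
Reduced Gröbner basis: {1}.
The reduced Gröbner basis of I + (p) is {1}: the ideal is the whole ring, so the enlarged system has no common solution — adjoining p is inconsistent.

Adjoining -y - 7 makes the ideal the whole ring: the system is inconsistent.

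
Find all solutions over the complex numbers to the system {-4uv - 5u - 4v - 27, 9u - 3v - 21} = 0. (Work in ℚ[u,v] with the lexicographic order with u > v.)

Compute a lex Gröbner basis by Buchberger's algorithm.
f_1 = -4uv - 5u - 4v - 27, LT = uv.
f_2 = 9u - 3v - 21, LT = u.

S(f_1,f_2): lcm = uv. S = 5/4u + ⅓v² + 10/3v + 27/4.
  leading term u: subtract (5/36)·f_2 from 5/4u + ⅓v² + 10/3v + 27/4 → ⅓v² + 15/4v + 29/3
  leading term v²: no divisor's leading term divides it; move ⅓v² to the remainder.
  leading term v: no divisor's leading term divides it; move 15/4v to the remainder.
  leading term 1: no divisor's leading term divides it; move 29/3 to the remainder.
  remainder ⅓v² + 15/4v + 29/3 ≠ 0; add h_3 = ⅓v² + 15/4v + 29/3 to the basis.

The other S-polynomials (S(f_1,h_3), S(f_2,h_3)) all reduce to 0 modulo the current basis, so we have a Gröbner basis.
Inter-reduce: drop elements whose leading term is divisible by another's, tail-reduce, and make monic.
Reduced Gröbner basis: {u - ⅓v - 7/3, v² + 45/4v + 29}.

Since the basis is lex-ordered, v² + 45/4v + 29 is univariate in v. Its roots are {-29/4, -4}. Back-substituting each root into the other basis elements fixes the other coordinates.
  v = -29/4: the earlier basis element becomes u + 1/12 = 0, giving u = -1/12 — point (-1/12, -29/4).
  v = -4: the earlier basis element becomes u - 1 = 0, giving u = 1 — point (1, -4).
Check: every point annihilates each of the original generators.

{(-1/12, -29/4), (1, -4)}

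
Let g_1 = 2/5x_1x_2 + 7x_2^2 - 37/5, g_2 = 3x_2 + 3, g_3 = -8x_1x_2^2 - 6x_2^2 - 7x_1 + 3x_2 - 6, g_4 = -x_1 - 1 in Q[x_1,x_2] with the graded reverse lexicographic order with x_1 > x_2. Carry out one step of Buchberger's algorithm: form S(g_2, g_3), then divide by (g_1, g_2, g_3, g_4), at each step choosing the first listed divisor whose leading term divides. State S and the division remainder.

lcm(LM(g_2), LM(g_3)) = x_1x_2^2.
S = (lcm/LT(g_2))·g_2 − (lcm/LT(g_3))·g_3 = x_1x_2 - 3/4x_2^2 - 7/8x_1 + 3/8x_2 - 3/4.
Reduce S modulo (g_1, g_2, g_3, g_4) in that order:
  leading term x_1x_2: subtract (5/2)·g_1 from x_1x_2 - 3/4x_2^2 - 7/8x_1 + 3/8x_2 - 3/4 → -73/4x_2^2 - 7/8x_1 + 3/8x_2 + 71/4
  leading term x_2^2: subtract (-73/12x_2)·g_2 from -73/4x_2^2 - 7/8x_1 + 3/8x_2 + 71/4 → -7/8x_1 + 149/8x_2 + 71/4
  leading term x_1: subtract (7/8)·g_4 from -7/8x_1 + 149/8x_2 + 71/4 → 149/8x_2 + 149/8
  leading term x_2: subtract (149/24)·g_2 from 149/8x_2 + 149/8 → 0
The remainder is 0, so this S-polynomial contributes no new basis element.

S(g_2, g_3) = x_1x_2 - 3/4x_2^2 - 7/8x_1 + 3/8x_2 - 3/4; remainder on division = 0.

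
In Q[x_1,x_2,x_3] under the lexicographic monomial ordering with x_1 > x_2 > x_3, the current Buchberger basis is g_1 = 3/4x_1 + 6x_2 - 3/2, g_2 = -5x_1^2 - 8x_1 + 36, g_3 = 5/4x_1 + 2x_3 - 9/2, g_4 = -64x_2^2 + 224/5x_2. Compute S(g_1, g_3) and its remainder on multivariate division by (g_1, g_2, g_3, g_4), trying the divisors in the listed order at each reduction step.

S(g_1, g_3) = 8x_2 - 8/5x_3 + 8/5; remainder on division = 8x_2 - 8/5x_3 + 8/5.

lcm(LM(g_1), LM(g_3)) = x_1.
S = (lcm/LT(g_1))·g_1 − (lcm/LT(g_3))·g_3 = 8x_2 - 8/5x_3 + 8/5.
Reduce S modulo (g_1, g_2, g_3, g_4) in that order:
  leading term x_2: no divisor's leading term divides it; move 8x_2 to the remainder.
  leading term x_3: no divisor's leading term divides it; move -8/5x_3 to the remainder.
  leading term 1: no divisor's leading term divides it; move 8/5 to the remainder.
The remainder 8x_2 - 8/5x_3 + 8/5 is nonzero, so it would be added as the next basis element.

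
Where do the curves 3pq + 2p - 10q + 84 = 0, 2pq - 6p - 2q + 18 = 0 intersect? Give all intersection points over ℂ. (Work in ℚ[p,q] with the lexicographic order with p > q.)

Compute a lex Gröbner basis by Buchberger's algorithm.
f_1 = 3pq + 2p - 10q + 84, LT = pq.
f_2 = 2pq - 6p - 2q + 18, LT = pq.

S(f_1,f_2): lcm = pq. S = 11/3p - 7/3q + 19.
  leading term p: no divisor's leading term divides it; move 11/3p to the remainder.
  leading term q: no divisor's leading term divides it; move -7/3q to the remainder.
  leading term 1: no divisor's leading term divides it; move 19 to the remainder.
  remainder 11/3p - 7/3q + 19 ≠ 0; add h_3 = 11/3p - 7/3q + 19 to the basis.

S(f_1,h_3): lcm = pq. S = ⅔p + 7/11q² - 281/33q + 28.
  leading term p: subtract (2/11)·h_3 from ⅔p + 7/11q² - 281/33q + 28 → 7/11q² - 89/11q + 270/11
  leading term q²: no divisor's leading term divides it; move 7/11q² to the remainder.
  leading term q: no divisor's leading term divides it; move -89/11q to the remainder.
  leading term 1: no divisor's leading term divides it; move 270/11 to the remainder.
  remainder 7/11q² - 89/11q + 270/11 ≠ 0; add h_4 = 7/11q² - 89/11q + 270/11 to the basis.

The other S-polynomials (S(f_2,h_3), S(f_1,h_4), S(f_2,h_4), S(h_3,h_4)) all reduce to 0 modulo the current basis, so we have a Gröbner basis.
Inter-reduce: drop elements whose leading term is divisible by another's, tail-reduce, and make monic.
Reduced Gröbner basis: {p - 7/11q + 57/11, q² - 89/7q + 270/7}.

Elimination: the polynomial q² - 89/7q + 270/7 lies in the elimination ideal for q, so q ∈ {5, 54/7}. For each such q, the remaining basis elements (now univariate) give the rest of the solution.
  q = 5: the earlier basis element becomes p + 2 = 0, giving p = -2 — point (-2, 5).
  q = 54/7: the earlier basis element becomes p + 3/11 = 0, giving p = -3/11 — point (-3/11, 54/7).

{(-2, 5), (-3/11, 54/7)}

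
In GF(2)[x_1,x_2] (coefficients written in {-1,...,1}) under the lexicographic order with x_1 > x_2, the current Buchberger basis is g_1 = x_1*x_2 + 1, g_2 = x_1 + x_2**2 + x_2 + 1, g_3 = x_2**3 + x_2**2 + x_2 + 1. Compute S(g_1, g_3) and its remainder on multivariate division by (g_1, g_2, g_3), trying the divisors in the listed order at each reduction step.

S(g_1, g_3) = x_1*x_2**2 + x_1*x_2 + x_1 + x_2**2; remainder on division = 0.

lcm(LM(g_1), LM(g_3)) = x_1*x_2**3.
S = (lcm/LT(g_1))·g_1 − (lcm/LT(g_3))·g_3 = x_1*x_2**2 + x_1*x_2 + x_1 + x_2**2.
Reduce S modulo (g_1, g_2, g_3) in that order:
  leading term x_1*x_2**2: subtract (x_2)·g_1 from x_1*x_2**2 + x_1*x_2 + x_1 + x_2**2 → x_1*x_2 + x_1 + x_2**2 + x_2
  leading term x_1*x_2: subtract (1)·g_1 from x_1*x_2 + x_1 + x_2**2 + x_2 → x_1 + x_2**2 + x_2 + 1
  leading term x_1: subtract (1)·g_2 from x_1 + x_2**2 + x_2 + 1 → 0
The remainder is 0, so this S-polynomial contributes no new basis element.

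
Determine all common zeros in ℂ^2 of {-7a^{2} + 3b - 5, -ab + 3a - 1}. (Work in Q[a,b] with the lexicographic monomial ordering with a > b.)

{(-1, 4), (1/2 - sqrt(35)*I/14, 11/6 - sqrt(35)*I/6), (1/2 + sqrt(35)*I/14, 11/6 + sqrt(35)*I/6)}

Compute a lex Gröbner basis by Buchberger's algorithm.
f_1 = -7a^{2} + 3b - 5, LT = a^{2}.
f_2 = -ab + 3a - 1, LT = ab.

S(f_1,f_2): lcm = a^{2}b. S = 3a^{2} - a - \tfrac{3}{7}b^{2} + \tfrac{5}{7}b.
  leading term a^{2}: subtract (-\tfrac{3}{7})·f_1 from 3a^{2} - a - \tfrac{3}{7}b^{2} + \tfrac{5}{7}b → -a - \tfrac{3}{7}b^{2} + 2b - \tfrac{15}{7}
  leading term a: no divisor's leading term divides it; move -a to the remainder.
  leading term b^{2}: no divisor's leading term divides it; move -\tfrac{3}{7}b^{2} to the remainder.
  leading term b: no divisor's leading term divides it; move 2b to the remainder.
  leading term 1: no divisor's leading term divides it; move -\tfrac{15}{7} to the remainder.
  remainder -a - \tfrac{3}{7}b^{2} + 2b - \tfrac{15}{7} ≠ 0; add h_3 = -a - \tfrac{3}{7}b^{2} + 2b - \tfrac{15}{7} to the basis.

S(f_1,h_3): lcm = a^{2}. S = -\tfrac{3}{7}ab^{2} + 2ab - \tfrac{15}{7}a - \tfrac{3}{7}b + \tfrac{5}{7}.
  leading term ab^{2}: subtract (\tfrac{3}{7}b)·f_2 from -\tfrac{3}{7}ab^{2} + 2ab - \tfrac{15}{7}a - \tfrac{3}{7}b + \tfrac{5}{7} → \tfrac{5}{7}ab - \tfrac{15}{7}a + \tfrac{5}{7}
  leading term ab: subtract (-\tfrac{5}{7})·f_2 from \tfrac{5}{7}ab - \tfrac{15}{7}a + \tfrac{5}{7} → 0
  remainder 0.

S(f_2,h_3): lcm = ab. S = -3a - \tfrac{3}{7}b^{3} + 2b^{2} - \tfrac{15}{7}b + 1.
  leading term a: subtract (3)·h_3 from -3a - \tfrac{3}{7}b^{3} + 2b^{2} - \tfrac{15}{7}b + 1 → -\tfrac{3}{7}b^{3} + \tfrac{23}{7}b^{2} - \tfrac{57}{7}b + \tfrac{52}{7}
  leading term b^{3}: no divisor's leading term divides it; move -\tfrac{3}{7}b^{3} to the remainder.
  leading term b^{2}: no divisor's leading term divides it; move \tfrac{23}{7}b^{2} to the remainder.
  leading term b: no divisor's leading term divides it; move -\tfrac{57}{7}b to the remainder.
  leading term 1: no divisor's leading term divides it; move \tfrac{52}{7} to the remainder.
  remainder -\tfrac{3}{7}b^{3} + \tfrac{23}{7}b^{2} - \tfrac{57}{7}b + \tfrac{52}{7} ≠ 0; add h_4 = -\tfrac{3}{7}b^{3} + \tfrac{23}{7}b^{2} - \tfrac{57}{7}b + \tfrac{52}{7} to the basis.

S(f_1,h_4): leading monomials are coprime, so the S-polynomial reduces to 0 (Buchberger's first criterion).
S(f_2,h_4): lcm = ab^{3}. S = \tfrac{14}{3}ab^{2} - 19ab + \tfrac{52}{3}a + b^{2}.
  leading term ab^{2}: subtract (-\tfrac{14}{3}b)·f_2 from \tfrac{14}{3}ab^{2} - 19ab + \tfrac{52}{3}a + b^{2} → -5ab + \tfrac{52}{3}a + b^{2} - \tfrac{14}{3}b
  leading term ab: subtract (5)·f_2 from -5ab + \tfrac{52}{3}a + b^{2} - \tfrac{14}{3}b → \tfrac{7}{3}a + b^{2} - \tfrac{14}{3}b + 5
  leading term a: subtract (-\tfrac{7}{3})·h_3 from \tfrac{7}{3}a + b^{2} - \tfrac{14}{3}b + 5 → 0
  remainder 0.

S(h_3,h_4): leading monomials are coprime, so the S-polynomial reduces to 0 (Buchberger's first criterion).
Every S-polynomial of the final basis reduces to 0, so we have a Gröbner basis.
Inter-reduce: drop elements whose leading term is divisible by another's, tail-reduce, and make monic.
Reduced Gröbner basis: {a + \tfrac{3}{7}b^{2} - 2b + \tfrac{15}{7}, b^{3} - \tfrac{23}{3}b^{2} + 19b - \tfrac{52}{3}}.

From the last basis element, b^{3} - \tfrac{23}{3}b^{2} + 19b - \tfrac{52}{3} = 0, so b takes values in {4, 11/6 - sqrt(35)*I/6, 11/6 + sqrt(35)*I/6}. Each choice, substituted upward through the basis, yields the corresponding point(s) of the solution set.
  b = 4: the earlier basis element becomes a + 1 = 0, giving a = -1 — point (-1, 4).
  b = 11/6 - sqrt(35)*I/6: the earlier basis element becomes a - 1/2 + sqrt(35)*I/14 = 0, giving a = 1/2 - sqrt(35)*I/14 — point (1/2 - sqrt(35)*I/14, 11/6 - sqrt(35)*I/6).
  b = 11/6 + sqrt(35)*I/6: the earlier basis element becomes a - 1/2 - sqrt(35)*I/14 = 0, giving a = 1/2 + sqrt(35)*I/14 — point (1/2 + sqrt(35)*I/14, 11/6 + sqrt(35)*I/6).
Zero-dimensionality of the ideal guarantees finitely many solutions over ℂ.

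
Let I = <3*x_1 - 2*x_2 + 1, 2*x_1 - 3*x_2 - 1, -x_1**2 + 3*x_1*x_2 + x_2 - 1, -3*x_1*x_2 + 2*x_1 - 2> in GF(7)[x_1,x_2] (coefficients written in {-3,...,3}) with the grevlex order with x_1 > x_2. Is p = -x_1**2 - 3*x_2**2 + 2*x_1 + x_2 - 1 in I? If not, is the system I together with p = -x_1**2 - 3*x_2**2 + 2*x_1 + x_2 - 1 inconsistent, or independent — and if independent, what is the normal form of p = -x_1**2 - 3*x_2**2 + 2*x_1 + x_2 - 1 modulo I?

First compute the reduced Gröbner basis of I by Buchberger's algorithm.
f_1 = 3*x_1 - 2*x_2 + 1, LT = x_1.
f_2 = 2*x_1 - 3*x_2 - 1, LT = x_1.
f_3 = -x_1**2 + 3*x_1*x_2 + x_2 - 1, LT = x_1**2.
f_4 = -3*x_1*x_2 + 2*x_1 - 2, LT = x_1*x_2.

S(f_1,f_2): lcm = x_1. S = 2*x_2 + 2.
  reduce S modulo (f_1, f_2, f_3, f_4):
  remainder 2*x_2 + 2 ≠ 0; add h_5 = 2*x_2 + 2 to the basis.

The other S-polynomials (S(f_1,f_3), S(f_1,f_4), S(f_2,f_3), S(f_2,f_4), S(f_3,f_4), S(f_1,h_5), S(f_2,h_5), S(f_3,h_5), S(f_4,h_5)) all reduce to 0 modulo the current basis, so we have a Gröbner basis.
Inter-reduce: drop elements whose leading term is divisible by another's, tail-reduce, and make monic.
Reduced Gröbner basis: {x_1 + 1, x_2 + 1}.
Label its elements g_1 = x_1 + 1, g_2 = x_2 + 1.

Reduce p = -x_1**2 - 3*x_2**2 + 2*x_1 + x_2 - 1 modulo G:
  leading term x_1**2: subtract (-x_1)·g_1 from -x_1**2 - 3*x_2**2 + 2*x_1 + x_2 - 1 → -3*x_2**2 + 3*x_1 + x_2 - 1
  leading term x_2**2: subtract (-3*x_2)·g_2 from -3*x_2**2 + 3*x_1 + x_2 - 1 → 3*x_1 - 3*x_2 - 1
  leading term x_1: subtract (3)·g_1 from 3*x_1 - 3*x_2 - 1 → -3*x_2 + 3
  leading term x_2: subtract (-3)·g_2 from -3*x_2 + 3 → -1
  leading term 1: no divisor's leading term divides it; move -1 to the remainder.
  normal form = -1.
The normal form is nonzero, so p ∉ I. Since p minus its normal form lies in I, I + (p) = I + (r) where r = -1; decide whether this ideal is the whole ring.
Here r = -1 is a nonzero constant, hence a unit: 1 ∈ I + (p), the Gröbner basis of I + (p) is {1}, and the enlarged system has no common solution — adjoining p is inconsistent.

Adjoining -x_1**2 - 3*x_2**2 + 2*x_1 + x_2 - 1 makes the ideal the whole ring: the system is inconsistent.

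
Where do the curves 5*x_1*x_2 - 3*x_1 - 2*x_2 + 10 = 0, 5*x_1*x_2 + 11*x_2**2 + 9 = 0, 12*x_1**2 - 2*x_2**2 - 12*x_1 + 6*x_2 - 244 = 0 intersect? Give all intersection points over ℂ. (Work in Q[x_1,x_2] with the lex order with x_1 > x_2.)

Compute a lex Gröbner basis by Buchberger's algorithm.
f_1 = 5*x_1*x_2 - 3*x_1 - 2*x_2 + 10, LT = x_1*x_2.
f_2 = 5*x_1*x_2 + 11*x_2**2 + 9, LT = x_1*x_2.
f_3 = 12*x_1**2 - 12*x_1 - 2*x_2**2 + 6*x_2 - 244, LT = x_1**2.

S(f_1,f_2): lcm = x_1*x_2. S = -3/5*x_1 - 11/5*x_2**2 - 2/5*x_2 + 1/5.
  leading term x_1: no divisor's leading term divides it; move -3/5*x_1 to the remainder.
  leading term x_2**2: no divisor's leading term divides it; move -11/5*x_2**2 to the remainder.
  leading term x_2: no divisor's leading term divides it; move -2/5*x_2 to the remainder.
  leading term 1: no divisor's leading term divides it; move 1/5 to the remainder.
  remainder -3/5*x_1 - 11/5*x_2**2 - 2/5*x_2 + 1/5 ≠ 0; add h_4 = -3/5*x_1 - 11/5*x_2**2 - 2/5*x_2 + 1/5 to the basis.

S(f_1,f_3): lcm = x_1**2*x_2. S = -3/5*x_1**2 + 3/5*x_1*x_2 + 2*x_1 + 1/6*x_2**3 - 1/2*x_2**2 + 61/3*x_2.
  leading term x_1**2: subtract (-1/20)·f_3 from -3/5*x_1**2 + 3/5*x_1*x_2 + 2*x_1 + 1/6*x_2**3 - 1/2*x_2**2 + 61/3*x_2 → 3/5*x_1*x_2 + 7/5*x_1 + 1/6*x_2**3 - 3/5*x_2**2 + 619/30*x_2 - 61/5
  leading term x_1*x_2: subtract (3/25)·f_1 from 3/5*x_1*x_2 + 7/5*x_1 + 1/6*x_2**3 - 3/5*x_2**2 + 619/30*x_2 - 61/5 → 44/25*x_1 + 1/6*x_2**3 - 3/5*x_2**2 + 3131/150*x_2 - 67/5
  leading term x_1: subtract (-44/15)·h_4 from 44/25*x_1 + 1/6*x_2**3 - 3/5*x_2**2 + 3131/150*x_2 - 67/5 → 1/6*x_2**3 - 529/75*x_2**2 + 197/10*x_2 - 961/75
  leading term x_2**3: no divisor's leading term divides it; move 1/6*x_2**3 to the remainder.
  leading term x_2**2: no divisor's leading term divides it; move -529/75*x_2**2 to the remainder.
  leading term x_2: no divisor's leading term divides it; move 197/10*x_2 to the remainder.
  leading term 1: no divisor's leading term divides it; move -961/75 to the remainder.
  remainder 1/6*x_2**3 - 529/75*x_2**2 + 197/10*x_2 - 961/75 ≠ 0; add h_5 = 1/6*x_2**3 - 529/75*x_2**2 + 197/10*x_2 - 961/75 to the basis.

S(f_2,f_3): lcm = x_1**2*x_2. S = 11/5*x_1*x_2**2 + x_1*x_2 + 9/5*x_1 + 1/6*x_2**3 - 1/2*x_2**2 + 61/3*x_2.
  leading term x_1*x_2**2: subtract (11/25*x_2)·f_1 from 11/5*x_1*x_2**2 + x_1*x_2 + 9/5*x_1 + 1/6*x_2**3 - 1/2*x_2**2 + 61/3*x_2 → 58/25*x_1*x_2 + 9/5*x_1 + 1/6*x_2**3 + 19/50*x_2**2 + 239/15*x_2
  leading term x_1*x_2: subtract (58/125)·f_1 from 58/25*x_1*x_2 + 9/5*x_1 + 1/6*x_2**3 + 19/50*x_2**2 + 239/15*x_2 → 399/125*x_1 + 1/6*x_2**3 + 19/50*x_2**2 + 6323/375*x_2 - 116/25
  leading term x_1: subtract (-133/25)·h_4 from 399/125*x_1 + 1/6*x_2**3 + 19/50*x_2**2 + 6323/375*x_2 - 116/25 → 1/6*x_2**3 - 2831/250*x_2**2 + 221/15*x_2 - 447/125
  leading term x_2**3: subtract (1)·h_5 from 1/6*x_2**3 - 2831/250*x_2**2 + 221/15*x_2 - 447/125 → -3203/750*x_2**2 - 149/30*x_2 + 3464/375
  leading term x_2**2: no divisor's leading term divides it; move -3203/750*x_2**2 to the remainder.
  leading term x_2: no divisor's leading term divides it; move -149/30*x_2 to the remainder.
  leading term 1: no divisor's leading term divides it; move 3464/375 to the remainder.
  remainder -3203/750*x_2**2 - 149/30*x_2 + 3464/375 ≠ 0; add h_6 = -3203/750*x_2**2 - 149/30*x_2 + 3464/375 to the basis.

S(f_1,h_4): lcm = x_1*x_2. S = -3/5*x_1 - 11/3*x_2**3 - 2/3*x_2**2 - 1/15*x_2 + 2.
  leading term x_1: subtract (1)·h_4 from -3/5*x_1 - 11/3*x_2**3 - 2/3*x_2**2 - 1/15*x_2 + 2 → -11/3*x_2**3 + 23/15*x_2**2 + 1/3*x_2 + 9/5
  leading term x_2**3: subtract (-22)·h_5 from -11/3*x_2**3 + 23/15*x_2**2 + 1/3*x_2 + 9/5 → -3841/25*x_2**2 + 6506/15*x_2 - 21007/75
  leading term x_2**2: subtract (115230/3203)·h_6 from -3841/25*x_2**2 + 6506/15*x_2 - 21007/75 → 29423353/48045*x_2 - 29423353/48045
  leading term x_2: no divisor's leading term divides it; move 29423353/48045*x_2 to the remainder.
  leading term 1: no divisor's leading term divides it; move -29423353/48045 to the remainder.
  remainder 29423353/48045*x_2 - 29423353/48045 ≠ 0; add h_7 = 29423353/48045*x_2 - 29423353/48045 to the basis.

The other S-polynomials (S(f_2,h_4), S(f_3,h_4), S(f_1,h_5), S(f_2,h_5), S(f_3,h_5), S(h_4,h_5), S(f_1,h_6), S(f_2,h_6), S(f_3,h_6), S(h_4,h_6), S(h_5,h_6), S(f_1,h_7), S(f_2,h_7), S(f_3,h_7), S(h_4,h_7), S(h_5,h_7), S(h_6,h_7)) all reduce to 0 modulo the current basis, so we have a Gröbner basis.
Inter-reduce: drop elements whose leading term is divisible by another's, tail-reduce, and make monic.
Reduced Gröbner basis: {x_1 + 4, x_2 - 1}.

A lex Gröbner basis eliminates variables successively. Here x_2 - 1 depends only on x_2, with roots {1}; lifting each root through the earlier basis elements recovers the full solutions.
  x_2 = 1: the earlier basis element becomes x_1 + 4 = 0, giving x_1 = -4 — point (-4, 1).
Check: every point annihilates each of the original generators.

{(-4, 1)}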